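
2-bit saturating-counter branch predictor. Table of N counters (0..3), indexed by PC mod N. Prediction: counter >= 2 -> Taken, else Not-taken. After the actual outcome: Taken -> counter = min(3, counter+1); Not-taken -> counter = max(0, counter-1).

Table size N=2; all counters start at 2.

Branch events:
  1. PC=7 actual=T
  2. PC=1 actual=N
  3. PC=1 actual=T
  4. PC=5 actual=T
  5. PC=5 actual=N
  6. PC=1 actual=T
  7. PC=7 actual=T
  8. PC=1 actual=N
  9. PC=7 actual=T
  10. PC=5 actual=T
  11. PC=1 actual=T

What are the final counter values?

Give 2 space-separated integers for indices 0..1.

Answer: 2 3

Derivation:
Ev 1: PC=7 idx=1 pred=T actual=T -> ctr[1]=3
Ev 2: PC=1 idx=1 pred=T actual=N -> ctr[1]=2
Ev 3: PC=1 idx=1 pred=T actual=T -> ctr[1]=3
Ev 4: PC=5 idx=1 pred=T actual=T -> ctr[1]=3
Ev 5: PC=5 idx=1 pred=T actual=N -> ctr[1]=2
Ev 6: PC=1 idx=1 pred=T actual=T -> ctr[1]=3
Ev 7: PC=7 idx=1 pred=T actual=T -> ctr[1]=3
Ev 8: PC=1 idx=1 pred=T actual=N -> ctr[1]=2
Ev 9: PC=7 idx=1 pred=T actual=T -> ctr[1]=3
Ev 10: PC=5 idx=1 pred=T actual=T -> ctr[1]=3
Ev 11: PC=1 idx=1 pred=T actual=T -> ctr[1]=3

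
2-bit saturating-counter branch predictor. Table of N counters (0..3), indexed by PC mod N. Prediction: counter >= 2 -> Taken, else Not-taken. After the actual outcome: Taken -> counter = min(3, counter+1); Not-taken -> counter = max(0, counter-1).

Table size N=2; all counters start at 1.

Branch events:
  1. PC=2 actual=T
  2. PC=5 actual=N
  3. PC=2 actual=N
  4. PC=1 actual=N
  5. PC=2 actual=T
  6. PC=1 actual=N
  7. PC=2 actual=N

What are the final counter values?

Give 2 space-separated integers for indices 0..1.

Ev 1: PC=2 idx=0 pred=N actual=T -> ctr[0]=2
Ev 2: PC=5 idx=1 pred=N actual=N -> ctr[1]=0
Ev 3: PC=2 idx=0 pred=T actual=N -> ctr[0]=1
Ev 4: PC=1 idx=1 pred=N actual=N -> ctr[1]=0
Ev 5: PC=2 idx=0 pred=N actual=T -> ctr[0]=2
Ev 6: PC=1 idx=1 pred=N actual=N -> ctr[1]=0
Ev 7: PC=2 idx=0 pred=T actual=N -> ctr[0]=1

Answer: 1 0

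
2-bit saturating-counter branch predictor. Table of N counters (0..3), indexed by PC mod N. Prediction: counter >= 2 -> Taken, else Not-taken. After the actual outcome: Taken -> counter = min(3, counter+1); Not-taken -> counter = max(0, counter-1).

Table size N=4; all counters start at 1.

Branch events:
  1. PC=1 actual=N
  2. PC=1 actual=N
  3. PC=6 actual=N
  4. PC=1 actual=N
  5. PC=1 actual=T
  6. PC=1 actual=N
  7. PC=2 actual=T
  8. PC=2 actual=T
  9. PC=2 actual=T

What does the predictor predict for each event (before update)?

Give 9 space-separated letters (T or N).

Answer: N N N N N N N N T

Derivation:
Ev 1: PC=1 idx=1 pred=N actual=N -> ctr[1]=0
Ev 2: PC=1 idx=1 pred=N actual=N -> ctr[1]=0
Ev 3: PC=6 idx=2 pred=N actual=N -> ctr[2]=0
Ev 4: PC=1 idx=1 pred=N actual=N -> ctr[1]=0
Ev 5: PC=1 idx=1 pred=N actual=T -> ctr[1]=1
Ev 6: PC=1 idx=1 pred=N actual=N -> ctr[1]=0
Ev 7: PC=2 idx=2 pred=N actual=T -> ctr[2]=1
Ev 8: PC=2 idx=2 pred=N actual=T -> ctr[2]=2
Ev 9: PC=2 idx=2 pred=T actual=T -> ctr[2]=3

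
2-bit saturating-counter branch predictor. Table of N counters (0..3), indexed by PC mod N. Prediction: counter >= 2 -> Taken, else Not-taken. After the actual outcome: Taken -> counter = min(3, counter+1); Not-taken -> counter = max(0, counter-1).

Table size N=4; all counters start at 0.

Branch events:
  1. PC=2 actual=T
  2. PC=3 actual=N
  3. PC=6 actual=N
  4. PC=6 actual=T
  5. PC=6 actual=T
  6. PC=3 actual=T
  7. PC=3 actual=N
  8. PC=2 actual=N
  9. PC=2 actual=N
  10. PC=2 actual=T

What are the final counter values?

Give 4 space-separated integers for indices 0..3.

Ev 1: PC=2 idx=2 pred=N actual=T -> ctr[2]=1
Ev 2: PC=3 idx=3 pred=N actual=N -> ctr[3]=0
Ev 3: PC=6 idx=2 pred=N actual=N -> ctr[2]=0
Ev 4: PC=6 idx=2 pred=N actual=T -> ctr[2]=1
Ev 5: PC=6 idx=2 pred=N actual=T -> ctr[2]=2
Ev 6: PC=3 idx=3 pred=N actual=T -> ctr[3]=1
Ev 7: PC=3 idx=3 pred=N actual=N -> ctr[3]=0
Ev 8: PC=2 idx=2 pred=T actual=N -> ctr[2]=1
Ev 9: PC=2 idx=2 pred=N actual=N -> ctr[2]=0
Ev 10: PC=2 idx=2 pred=N actual=T -> ctr[2]=1

Answer: 0 0 1 0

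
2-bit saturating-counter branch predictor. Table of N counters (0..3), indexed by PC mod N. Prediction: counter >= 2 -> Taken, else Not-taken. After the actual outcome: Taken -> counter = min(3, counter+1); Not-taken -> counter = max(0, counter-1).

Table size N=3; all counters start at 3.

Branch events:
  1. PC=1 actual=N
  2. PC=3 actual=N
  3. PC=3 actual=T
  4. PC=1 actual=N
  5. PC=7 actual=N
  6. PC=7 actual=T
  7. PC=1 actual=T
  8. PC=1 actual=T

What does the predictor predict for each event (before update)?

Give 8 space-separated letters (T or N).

Ev 1: PC=1 idx=1 pred=T actual=N -> ctr[1]=2
Ev 2: PC=3 idx=0 pred=T actual=N -> ctr[0]=2
Ev 3: PC=3 idx=0 pred=T actual=T -> ctr[0]=3
Ev 4: PC=1 idx=1 pred=T actual=N -> ctr[1]=1
Ev 5: PC=7 idx=1 pred=N actual=N -> ctr[1]=0
Ev 6: PC=7 idx=1 pred=N actual=T -> ctr[1]=1
Ev 7: PC=1 idx=1 pred=N actual=T -> ctr[1]=2
Ev 8: PC=1 idx=1 pred=T actual=T -> ctr[1]=3

Answer: T T T T N N N T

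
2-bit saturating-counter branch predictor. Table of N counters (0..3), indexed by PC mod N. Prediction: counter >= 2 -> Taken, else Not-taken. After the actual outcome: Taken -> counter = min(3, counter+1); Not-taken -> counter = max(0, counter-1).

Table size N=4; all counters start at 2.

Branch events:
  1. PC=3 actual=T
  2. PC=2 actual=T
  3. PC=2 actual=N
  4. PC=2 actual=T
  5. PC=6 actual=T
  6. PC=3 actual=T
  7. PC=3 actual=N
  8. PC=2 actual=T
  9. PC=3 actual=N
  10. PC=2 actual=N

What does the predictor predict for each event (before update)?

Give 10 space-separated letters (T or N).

Answer: T T T T T T T T T T

Derivation:
Ev 1: PC=3 idx=3 pred=T actual=T -> ctr[3]=3
Ev 2: PC=2 idx=2 pred=T actual=T -> ctr[2]=3
Ev 3: PC=2 idx=2 pred=T actual=N -> ctr[2]=2
Ev 4: PC=2 idx=2 pred=T actual=T -> ctr[2]=3
Ev 5: PC=6 idx=2 pred=T actual=T -> ctr[2]=3
Ev 6: PC=3 idx=3 pred=T actual=T -> ctr[3]=3
Ev 7: PC=3 idx=3 pred=T actual=N -> ctr[3]=2
Ev 8: PC=2 idx=2 pred=T actual=T -> ctr[2]=3
Ev 9: PC=3 idx=3 pred=T actual=N -> ctr[3]=1
Ev 10: PC=2 idx=2 pred=T actual=N -> ctr[2]=2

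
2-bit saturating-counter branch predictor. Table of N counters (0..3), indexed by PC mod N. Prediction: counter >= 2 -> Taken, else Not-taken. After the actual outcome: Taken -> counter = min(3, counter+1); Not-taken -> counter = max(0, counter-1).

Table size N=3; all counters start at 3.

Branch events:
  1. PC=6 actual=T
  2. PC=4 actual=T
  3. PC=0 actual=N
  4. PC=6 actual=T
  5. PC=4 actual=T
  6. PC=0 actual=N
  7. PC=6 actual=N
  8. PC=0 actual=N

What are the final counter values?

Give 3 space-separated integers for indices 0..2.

Ev 1: PC=6 idx=0 pred=T actual=T -> ctr[0]=3
Ev 2: PC=4 idx=1 pred=T actual=T -> ctr[1]=3
Ev 3: PC=0 idx=0 pred=T actual=N -> ctr[0]=2
Ev 4: PC=6 idx=0 pred=T actual=T -> ctr[0]=3
Ev 5: PC=4 idx=1 pred=T actual=T -> ctr[1]=3
Ev 6: PC=0 idx=0 pred=T actual=N -> ctr[0]=2
Ev 7: PC=6 idx=0 pred=T actual=N -> ctr[0]=1
Ev 8: PC=0 idx=0 pred=N actual=N -> ctr[0]=0

Answer: 0 3 3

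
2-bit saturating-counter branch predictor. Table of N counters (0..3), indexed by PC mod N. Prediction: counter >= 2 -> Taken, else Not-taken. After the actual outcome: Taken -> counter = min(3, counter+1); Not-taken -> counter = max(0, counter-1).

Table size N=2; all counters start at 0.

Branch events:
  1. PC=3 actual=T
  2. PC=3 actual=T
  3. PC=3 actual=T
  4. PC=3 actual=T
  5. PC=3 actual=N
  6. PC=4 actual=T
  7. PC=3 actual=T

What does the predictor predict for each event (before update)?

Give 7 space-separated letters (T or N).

Answer: N N T T T N T

Derivation:
Ev 1: PC=3 idx=1 pred=N actual=T -> ctr[1]=1
Ev 2: PC=3 idx=1 pred=N actual=T -> ctr[1]=2
Ev 3: PC=3 idx=1 pred=T actual=T -> ctr[1]=3
Ev 4: PC=3 idx=1 pred=T actual=T -> ctr[1]=3
Ev 5: PC=3 idx=1 pred=T actual=N -> ctr[1]=2
Ev 6: PC=4 idx=0 pred=N actual=T -> ctr[0]=1
Ev 7: PC=3 idx=1 pred=T actual=T -> ctr[1]=3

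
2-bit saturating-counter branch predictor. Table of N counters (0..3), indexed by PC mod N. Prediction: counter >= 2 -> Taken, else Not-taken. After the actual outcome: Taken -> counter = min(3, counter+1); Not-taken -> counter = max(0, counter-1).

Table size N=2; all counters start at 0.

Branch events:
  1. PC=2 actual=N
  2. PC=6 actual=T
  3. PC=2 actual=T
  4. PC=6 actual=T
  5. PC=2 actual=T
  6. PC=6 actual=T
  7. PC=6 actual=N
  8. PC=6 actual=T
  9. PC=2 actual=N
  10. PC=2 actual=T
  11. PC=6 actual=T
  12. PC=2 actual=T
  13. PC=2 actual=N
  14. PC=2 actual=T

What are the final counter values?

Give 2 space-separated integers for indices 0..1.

Ev 1: PC=2 idx=0 pred=N actual=N -> ctr[0]=0
Ev 2: PC=6 idx=0 pred=N actual=T -> ctr[0]=1
Ev 3: PC=2 idx=0 pred=N actual=T -> ctr[0]=2
Ev 4: PC=6 idx=0 pred=T actual=T -> ctr[0]=3
Ev 5: PC=2 idx=0 pred=T actual=T -> ctr[0]=3
Ev 6: PC=6 idx=0 pred=T actual=T -> ctr[0]=3
Ev 7: PC=6 idx=0 pred=T actual=N -> ctr[0]=2
Ev 8: PC=6 idx=0 pred=T actual=T -> ctr[0]=3
Ev 9: PC=2 idx=0 pred=T actual=N -> ctr[0]=2
Ev 10: PC=2 idx=0 pred=T actual=T -> ctr[0]=3
Ev 11: PC=6 idx=0 pred=T actual=T -> ctr[0]=3
Ev 12: PC=2 idx=0 pred=T actual=T -> ctr[0]=3
Ev 13: PC=2 idx=0 pred=T actual=N -> ctr[0]=2
Ev 14: PC=2 idx=0 pred=T actual=T -> ctr[0]=3

Answer: 3 0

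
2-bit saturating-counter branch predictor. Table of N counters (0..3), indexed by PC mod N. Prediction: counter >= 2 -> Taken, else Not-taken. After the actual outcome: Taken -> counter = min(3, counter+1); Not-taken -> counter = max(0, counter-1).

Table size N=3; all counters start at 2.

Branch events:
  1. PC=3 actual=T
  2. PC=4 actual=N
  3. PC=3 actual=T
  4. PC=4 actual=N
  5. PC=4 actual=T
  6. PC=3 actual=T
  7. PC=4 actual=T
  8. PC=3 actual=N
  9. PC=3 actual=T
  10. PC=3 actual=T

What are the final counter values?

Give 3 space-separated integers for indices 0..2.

Answer: 3 2 2

Derivation:
Ev 1: PC=3 idx=0 pred=T actual=T -> ctr[0]=3
Ev 2: PC=4 idx=1 pred=T actual=N -> ctr[1]=1
Ev 3: PC=3 idx=0 pred=T actual=T -> ctr[0]=3
Ev 4: PC=4 idx=1 pred=N actual=N -> ctr[1]=0
Ev 5: PC=4 idx=1 pred=N actual=T -> ctr[1]=1
Ev 6: PC=3 idx=0 pred=T actual=T -> ctr[0]=3
Ev 7: PC=4 idx=1 pred=N actual=T -> ctr[1]=2
Ev 8: PC=3 idx=0 pred=T actual=N -> ctr[0]=2
Ev 9: PC=3 idx=0 pred=T actual=T -> ctr[0]=3
Ev 10: PC=3 idx=0 pred=T actual=T -> ctr[0]=3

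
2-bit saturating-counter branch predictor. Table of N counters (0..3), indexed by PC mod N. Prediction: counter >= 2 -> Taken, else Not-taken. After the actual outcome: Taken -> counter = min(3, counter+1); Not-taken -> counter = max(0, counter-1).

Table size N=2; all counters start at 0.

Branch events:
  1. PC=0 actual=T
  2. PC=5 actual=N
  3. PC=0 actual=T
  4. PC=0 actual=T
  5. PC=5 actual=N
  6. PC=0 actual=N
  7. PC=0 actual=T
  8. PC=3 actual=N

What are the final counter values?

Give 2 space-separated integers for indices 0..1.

Ev 1: PC=0 idx=0 pred=N actual=T -> ctr[0]=1
Ev 2: PC=5 idx=1 pred=N actual=N -> ctr[1]=0
Ev 3: PC=0 idx=0 pred=N actual=T -> ctr[0]=2
Ev 4: PC=0 idx=0 pred=T actual=T -> ctr[0]=3
Ev 5: PC=5 idx=1 pred=N actual=N -> ctr[1]=0
Ev 6: PC=0 idx=0 pred=T actual=N -> ctr[0]=2
Ev 7: PC=0 idx=0 pred=T actual=T -> ctr[0]=3
Ev 8: PC=3 idx=1 pred=N actual=N -> ctr[1]=0

Answer: 3 0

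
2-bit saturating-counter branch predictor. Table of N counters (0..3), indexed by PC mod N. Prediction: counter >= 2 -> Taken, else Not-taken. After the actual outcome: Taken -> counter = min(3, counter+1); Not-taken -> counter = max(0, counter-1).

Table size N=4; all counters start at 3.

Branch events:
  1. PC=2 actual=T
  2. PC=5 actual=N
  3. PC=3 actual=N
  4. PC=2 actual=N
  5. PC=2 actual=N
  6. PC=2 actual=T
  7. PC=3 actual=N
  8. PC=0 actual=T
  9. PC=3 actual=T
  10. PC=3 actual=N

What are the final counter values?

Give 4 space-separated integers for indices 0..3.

Answer: 3 2 2 1

Derivation:
Ev 1: PC=2 idx=2 pred=T actual=T -> ctr[2]=3
Ev 2: PC=5 idx=1 pred=T actual=N -> ctr[1]=2
Ev 3: PC=3 idx=3 pred=T actual=N -> ctr[3]=2
Ev 4: PC=2 idx=2 pred=T actual=N -> ctr[2]=2
Ev 5: PC=2 idx=2 pred=T actual=N -> ctr[2]=1
Ev 6: PC=2 idx=2 pred=N actual=T -> ctr[2]=2
Ev 7: PC=3 idx=3 pred=T actual=N -> ctr[3]=1
Ev 8: PC=0 idx=0 pred=T actual=T -> ctr[0]=3
Ev 9: PC=3 idx=3 pred=N actual=T -> ctr[3]=2
Ev 10: PC=3 idx=3 pred=T actual=N -> ctr[3]=1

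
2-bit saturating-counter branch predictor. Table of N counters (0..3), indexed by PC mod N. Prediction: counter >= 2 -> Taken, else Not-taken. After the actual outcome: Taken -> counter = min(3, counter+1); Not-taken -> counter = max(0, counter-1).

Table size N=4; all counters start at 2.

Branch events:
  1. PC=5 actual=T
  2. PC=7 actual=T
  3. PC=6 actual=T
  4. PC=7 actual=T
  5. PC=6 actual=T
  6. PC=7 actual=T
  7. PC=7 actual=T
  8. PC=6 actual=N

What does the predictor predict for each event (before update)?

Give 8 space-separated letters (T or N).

Answer: T T T T T T T T

Derivation:
Ev 1: PC=5 idx=1 pred=T actual=T -> ctr[1]=3
Ev 2: PC=7 idx=3 pred=T actual=T -> ctr[3]=3
Ev 3: PC=6 idx=2 pred=T actual=T -> ctr[2]=3
Ev 4: PC=7 idx=3 pred=T actual=T -> ctr[3]=3
Ev 5: PC=6 idx=2 pred=T actual=T -> ctr[2]=3
Ev 6: PC=7 idx=3 pred=T actual=T -> ctr[3]=3
Ev 7: PC=7 idx=3 pred=T actual=T -> ctr[3]=3
Ev 8: PC=6 idx=2 pred=T actual=N -> ctr[2]=2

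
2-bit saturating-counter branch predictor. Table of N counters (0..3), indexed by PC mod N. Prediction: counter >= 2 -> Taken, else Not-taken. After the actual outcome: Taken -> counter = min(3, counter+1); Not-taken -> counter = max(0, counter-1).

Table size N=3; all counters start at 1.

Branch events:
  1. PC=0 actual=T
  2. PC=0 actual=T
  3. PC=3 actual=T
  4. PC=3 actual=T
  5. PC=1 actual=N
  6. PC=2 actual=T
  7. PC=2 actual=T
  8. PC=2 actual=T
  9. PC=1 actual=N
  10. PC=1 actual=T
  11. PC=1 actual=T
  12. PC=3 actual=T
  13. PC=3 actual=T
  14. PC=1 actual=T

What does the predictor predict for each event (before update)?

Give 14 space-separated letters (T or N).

Answer: N T T T N N T T N N N T T T

Derivation:
Ev 1: PC=0 idx=0 pred=N actual=T -> ctr[0]=2
Ev 2: PC=0 idx=0 pred=T actual=T -> ctr[0]=3
Ev 3: PC=3 idx=0 pred=T actual=T -> ctr[0]=3
Ev 4: PC=3 idx=0 pred=T actual=T -> ctr[0]=3
Ev 5: PC=1 idx=1 pred=N actual=N -> ctr[1]=0
Ev 6: PC=2 idx=2 pred=N actual=T -> ctr[2]=2
Ev 7: PC=2 idx=2 pred=T actual=T -> ctr[2]=3
Ev 8: PC=2 idx=2 pred=T actual=T -> ctr[2]=3
Ev 9: PC=1 idx=1 pred=N actual=N -> ctr[1]=0
Ev 10: PC=1 idx=1 pred=N actual=T -> ctr[1]=1
Ev 11: PC=1 idx=1 pred=N actual=T -> ctr[1]=2
Ev 12: PC=3 idx=0 pred=T actual=T -> ctr[0]=3
Ev 13: PC=3 idx=0 pred=T actual=T -> ctr[0]=3
Ev 14: PC=1 idx=1 pred=T actual=T -> ctr[1]=3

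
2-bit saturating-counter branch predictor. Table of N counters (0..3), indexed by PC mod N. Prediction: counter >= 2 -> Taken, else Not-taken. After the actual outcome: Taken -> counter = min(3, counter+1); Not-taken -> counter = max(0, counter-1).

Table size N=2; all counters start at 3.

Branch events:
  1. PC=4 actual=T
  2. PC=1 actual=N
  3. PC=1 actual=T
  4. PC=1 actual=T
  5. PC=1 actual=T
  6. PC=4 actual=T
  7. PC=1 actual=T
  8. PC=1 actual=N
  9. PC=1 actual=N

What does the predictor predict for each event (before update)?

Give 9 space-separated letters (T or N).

Answer: T T T T T T T T T

Derivation:
Ev 1: PC=4 idx=0 pred=T actual=T -> ctr[0]=3
Ev 2: PC=1 idx=1 pred=T actual=N -> ctr[1]=2
Ev 3: PC=1 idx=1 pred=T actual=T -> ctr[1]=3
Ev 4: PC=1 idx=1 pred=T actual=T -> ctr[1]=3
Ev 5: PC=1 idx=1 pred=T actual=T -> ctr[1]=3
Ev 6: PC=4 idx=0 pred=T actual=T -> ctr[0]=3
Ev 7: PC=1 idx=1 pred=T actual=T -> ctr[1]=3
Ev 8: PC=1 idx=1 pred=T actual=N -> ctr[1]=2
Ev 9: PC=1 idx=1 pred=T actual=N -> ctr[1]=1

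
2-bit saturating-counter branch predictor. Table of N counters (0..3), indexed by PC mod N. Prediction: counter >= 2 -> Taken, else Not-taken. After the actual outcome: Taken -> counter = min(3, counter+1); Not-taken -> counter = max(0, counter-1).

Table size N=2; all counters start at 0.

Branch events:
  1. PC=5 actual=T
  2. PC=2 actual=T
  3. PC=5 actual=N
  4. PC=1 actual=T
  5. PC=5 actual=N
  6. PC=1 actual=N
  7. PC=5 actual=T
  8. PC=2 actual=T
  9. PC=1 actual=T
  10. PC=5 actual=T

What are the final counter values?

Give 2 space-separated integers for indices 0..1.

Ev 1: PC=5 idx=1 pred=N actual=T -> ctr[1]=1
Ev 2: PC=2 idx=0 pred=N actual=T -> ctr[0]=1
Ev 3: PC=5 idx=1 pred=N actual=N -> ctr[1]=0
Ev 4: PC=1 idx=1 pred=N actual=T -> ctr[1]=1
Ev 5: PC=5 idx=1 pred=N actual=N -> ctr[1]=0
Ev 6: PC=1 idx=1 pred=N actual=N -> ctr[1]=0
Ev 7: PC=5 idx=1 pred=N actual=T -> ctr[1]=1
Ev 8: PC=2 idx=0 pred=N actual=T -> ctr[0]=2
Ev 9: PC=1 idx=1 pred=N actual=T -> ctr[1]=2
Ev 10: PC=5 idx=1 pred=T actual=T -> ctr[1]=3

Answer: 2 3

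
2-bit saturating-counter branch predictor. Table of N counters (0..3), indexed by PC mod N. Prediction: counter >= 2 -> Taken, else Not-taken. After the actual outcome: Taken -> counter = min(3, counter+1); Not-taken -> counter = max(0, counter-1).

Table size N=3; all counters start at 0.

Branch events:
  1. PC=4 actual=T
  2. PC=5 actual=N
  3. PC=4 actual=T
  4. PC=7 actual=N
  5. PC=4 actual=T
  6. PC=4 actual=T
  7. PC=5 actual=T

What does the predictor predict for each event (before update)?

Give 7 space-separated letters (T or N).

Ev 1: PC=4 idx=1 pred=N actual=T -> ctr[1]=1
Ev 2: PC=5 idx=2 pred=N actual=N -> ctr[2]=0
Ev 3: PC=4 idx=1 pred=N actual=T -> ctr[1]=2
Ev 4: PC=7 idx=1 pred=T actual=N -> ctr[1]=1
Ev 5: PC=4 idx=1 pred=N actual=T -> ctr[1]=2
Ev 6: PC=4 idx=1 pred=T actual=T -> ctr[1]=3
Ev 7: PC=5 idx=2 pred=N actual=T -> ctr[2]=1

Answer: N N N T N T N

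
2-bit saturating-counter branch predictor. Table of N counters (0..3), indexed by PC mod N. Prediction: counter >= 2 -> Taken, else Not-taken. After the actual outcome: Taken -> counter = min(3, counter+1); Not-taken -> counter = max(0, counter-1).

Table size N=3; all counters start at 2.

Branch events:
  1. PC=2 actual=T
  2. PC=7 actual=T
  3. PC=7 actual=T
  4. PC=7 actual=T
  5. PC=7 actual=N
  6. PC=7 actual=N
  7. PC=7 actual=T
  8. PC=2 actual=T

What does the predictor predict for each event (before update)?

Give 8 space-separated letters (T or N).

Ev 1: PC=2 idx=2 pred=T actual=T -> ctr[2]=3
Ev 2: PC=7 idx=1 pred=T actual=T -> ctr[1]=3
Ev 3: PC=7 idx=1 pred=T actual=T -> ctr[1]=3
Ev 4: PC=7 idx=1 pred=T actual=T -> ctr[1]=3
Ev 5: PC=7 idx=1 pred=T actual=N -> ctr[1]=2
Ev 6: PC=7 idx=1 pred=T actual=N -> ctr[1]=1
Ev 7: PC=7 idx=1 pred=N actual=T -> ctr[1]=2
Ev 8: PC=2 idx=2 pred=T actual=T -> ctr[2]=3

Answer: T T T T T T N T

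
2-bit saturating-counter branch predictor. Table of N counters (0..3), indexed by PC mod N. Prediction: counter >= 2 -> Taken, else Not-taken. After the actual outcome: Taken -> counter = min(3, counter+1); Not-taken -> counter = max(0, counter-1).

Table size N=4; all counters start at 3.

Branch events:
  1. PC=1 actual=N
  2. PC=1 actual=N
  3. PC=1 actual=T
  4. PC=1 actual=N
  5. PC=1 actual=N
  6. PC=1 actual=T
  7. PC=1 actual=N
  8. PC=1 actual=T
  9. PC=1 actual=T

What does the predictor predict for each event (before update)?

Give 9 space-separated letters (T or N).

Ev 1: PC=1 idx=1 pred=T actual=N -> ctr[1]=2
Ev 2: PC=1 idx=1 pred=T actual=N -> ctr[1]=1
Ev 3: PC=1 idx=1 pred=N actual=T -> ctr[1]=2
Ev 4: PC=1 idx=1 pred=T actual=N -> ctr[1]=1
Ev 5: PC=1 idx=1 pred=N actual=N -> ctr[1]=0
Ev 6: PC=1 idx=1 pred=N actual=T -> ctr[1]=1
Ev 7: PC=1 idx=1 pred=N actual=N -> ctr[1]=0
Ev 8: PC=1 idx=1 pred=N actual=T -> ctr[1]=1
Ev 9: PC=1 idx=1 pred=N actual=T -> ctr[1]=2

Answer: T T N T N N N N N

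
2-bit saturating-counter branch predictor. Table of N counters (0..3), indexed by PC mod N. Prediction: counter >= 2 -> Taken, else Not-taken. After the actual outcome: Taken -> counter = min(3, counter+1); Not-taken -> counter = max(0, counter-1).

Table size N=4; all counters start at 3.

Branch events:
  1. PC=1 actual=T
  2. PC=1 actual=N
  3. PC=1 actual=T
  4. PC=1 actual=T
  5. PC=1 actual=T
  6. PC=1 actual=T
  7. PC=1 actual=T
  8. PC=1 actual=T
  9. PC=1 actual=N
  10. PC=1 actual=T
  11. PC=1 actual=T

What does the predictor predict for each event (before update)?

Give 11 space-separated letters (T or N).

Answer: T T T T T T T T T T T

Derivation:
Ev 1: PC=1 idx=1 pred=T actual=T -> ctr[1]=3
Ev 2: PC=1 idx=1 pred=T actual=N -> ctr[1]=2
Ev 3: PC=1 idx=1 pred=T actual=T -> ctr[1]=3
Ev 4: PC=1 idx=1 pred=T actual=T -> ctr[1]=3
Ev 5: PC=1 idx=1 pred=T actual=T -> ctr[1]=3
Ev 6: PC=1 idx=1 pred=T actual=T -> ctr[1]=3
Ev 7: PC=1 idx=1 pred=T actual=T -> ctr[1]=3
Ev 8: PC=1 idx=1 pred=T actual=T -> ctr[1]=3
Ev 9: PC=1 idx=1 pred=T actual=N -> ctr[1]=2
Ev 10: PC=1 idx=1 pred=T actual=T -> ctr[1]=3
Ev 11: PC=1 idx=1 pred=T actual=T -> ctr[1]=3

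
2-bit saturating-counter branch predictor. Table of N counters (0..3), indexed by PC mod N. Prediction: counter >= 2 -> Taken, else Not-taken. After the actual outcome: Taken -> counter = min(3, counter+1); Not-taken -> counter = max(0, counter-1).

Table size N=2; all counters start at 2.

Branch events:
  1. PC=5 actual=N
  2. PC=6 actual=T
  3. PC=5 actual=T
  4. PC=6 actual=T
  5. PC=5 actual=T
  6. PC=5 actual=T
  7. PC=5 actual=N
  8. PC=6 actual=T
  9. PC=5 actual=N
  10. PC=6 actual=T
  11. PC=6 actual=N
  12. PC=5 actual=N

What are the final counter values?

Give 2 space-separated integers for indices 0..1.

Ev 1: PC=5 idx=1 pred=T actual=N -> ctr[1]=1
Ev 2: PC=6 idx=0 pred=T actual=T -> ctr[0]=3
Ev 3: PC=5 idx=1 pred=N actual=T -> ctr[1]=2
Ev 4: PC=6 idx=0 pred=T actual=T -> ctr[0]=3
Ev 5: PC=5 idx=1 pred=T actual=T -> ctr[1]=3
Ev 6: PC=5 idx=1 pred=T actual=T -> ctr[1]=3
Ev 7: PC=5 idx=1 pred=T actual=N -> ctr[1]=2
Ev 8: PC=6 idx=0 pred=T actual=T -> ctr[0]=3
Ev 9: PC=5 idx=1 pred=T actual=N -> ctr[1]=1
Ev 10: PC=6 idx=0 pred=T actual=T -> ctr[0]=3
Ev 11: PC=6 idx=0 pred=T actual=N -> ctr[0]=2
Ev 12: PC=5 idx=1 pred=N actual=N -> ctr[1]=0

Answer: 2 0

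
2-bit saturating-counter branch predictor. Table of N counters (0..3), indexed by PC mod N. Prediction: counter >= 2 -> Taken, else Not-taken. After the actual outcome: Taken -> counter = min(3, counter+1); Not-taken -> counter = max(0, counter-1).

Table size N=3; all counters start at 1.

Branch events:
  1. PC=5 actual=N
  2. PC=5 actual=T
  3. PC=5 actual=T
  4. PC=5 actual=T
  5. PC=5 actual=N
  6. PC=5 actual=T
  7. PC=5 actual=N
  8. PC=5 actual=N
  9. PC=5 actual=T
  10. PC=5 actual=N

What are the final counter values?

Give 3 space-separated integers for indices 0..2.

Answer: 1 1 1

Derivation:
Ev 1: PC=5 idx=2 pred=N actual=N -> ctr[2]=0
Ev 2: PC=5 idx=2 pred=N actual=T -> ctr[2]=1
Ev 3: PC=5 idx=2 pred=N actual=T -> ctr[2]=2
Ev 4: PC=5 idx=2 pred=T actual=T -> ctr[2]=3
Ev 5: PC=5 idx=2 pred=T actual=N -> ctr[2]=2
Ev 6: PC=5 idx=2 pred=T actual=T -> ctr[2]=3
Ev 7: PC=5 idx=2 pred=T actual=N -> ctr[2]=2
Ev 8: PC=5 idx=2 pred=T actual=N -> ctr[2]=1
Ev 9: PC=5 idx=2 pred=N actual=T -> ctr[2]=2
Ev 10: PC=5 idx=2 pred=T actual=N -> ctr[2]=1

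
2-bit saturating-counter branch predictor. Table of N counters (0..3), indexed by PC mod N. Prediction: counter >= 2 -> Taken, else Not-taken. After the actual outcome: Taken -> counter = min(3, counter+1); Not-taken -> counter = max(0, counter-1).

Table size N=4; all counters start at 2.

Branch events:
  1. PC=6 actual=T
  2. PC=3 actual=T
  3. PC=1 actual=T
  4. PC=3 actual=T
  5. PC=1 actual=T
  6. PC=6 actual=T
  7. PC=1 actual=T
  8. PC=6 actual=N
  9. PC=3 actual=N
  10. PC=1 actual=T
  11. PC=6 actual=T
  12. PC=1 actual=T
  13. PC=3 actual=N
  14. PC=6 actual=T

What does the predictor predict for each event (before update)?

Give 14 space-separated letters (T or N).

Ev 1: PC=6 idx=2 pred=T actual=T -> ctr[2]=3
Ev 2: PC=3 idx=3 pred=T actual=T -> ctr[3]=3
Ev 3: PC=1 idx=1 pred=T actual=T -> ctr[1]=3
Ev 4: PC=3 idx=3 pred=T actual=T -> ctr[3]=3
Ev 5: PC=1 idx=1 pred=T actual=T -> ctr[1]=3
Ev 6: PC=6 idx=2 pred=T actual=T -> ctr[2]=3
Ev 7: PC=1 idx=1 pred=T actual=T -> ctr[1]=3
Ev 8: PC=6 idx=2 pred=T actual=N -> ctr[2]=2
Ev 9: PC=3 idx=3 pred=T actual=N -> ctr[3]=2
Ev 10: PC=1 idx=1 pred=T actual=T -> ctr[1]=3
Ev 11: PC=6 idx=2 pred=T actual=T -> ctr[2]=3
Ev 12: PC=1 idx=1 pred=T actual=T -> ctr[1]=3
Ev 13: PC=3 idx=3 pred=T actual=N -> ctr[3]=1
Ev 14: PC=6 idx=2 pred=T actual=T -> ctr[2]=3

Answer: T T T T T T T T T T T T T T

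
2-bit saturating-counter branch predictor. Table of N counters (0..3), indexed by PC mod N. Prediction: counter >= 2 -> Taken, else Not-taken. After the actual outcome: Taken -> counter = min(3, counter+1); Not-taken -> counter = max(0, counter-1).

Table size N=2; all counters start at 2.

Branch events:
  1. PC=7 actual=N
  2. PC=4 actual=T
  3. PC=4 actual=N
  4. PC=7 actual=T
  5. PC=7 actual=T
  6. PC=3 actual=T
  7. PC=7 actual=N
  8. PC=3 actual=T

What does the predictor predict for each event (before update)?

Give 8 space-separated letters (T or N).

Ev 1: PC=7 idx=1 pred=T actual=N -> ctr[1]=1
Ev 2: PC=4 idx=0 pred=T actual=T -> ctr[0]=3
Ev 3: PC=4 idx=0 pred=T actual=N -> ctr[0]=2
Ev 4: PC=7 idx=1 pred=N actual=T -> ctr[1]=2
Ev 5: PC=7 idx=1 pred=T actual=T -> ctr[1]=3
Ev 6: PC=3 idx=1 pred=T actual=T -> ctr[1]=3
Ev 7: PC=7 idx=1 pred=T actual=N -> ctr[1]=2
Ev 8: PC=3 idx=1 pred=T actual=T -> ctr[1]=3

Answer: T T T N T T T T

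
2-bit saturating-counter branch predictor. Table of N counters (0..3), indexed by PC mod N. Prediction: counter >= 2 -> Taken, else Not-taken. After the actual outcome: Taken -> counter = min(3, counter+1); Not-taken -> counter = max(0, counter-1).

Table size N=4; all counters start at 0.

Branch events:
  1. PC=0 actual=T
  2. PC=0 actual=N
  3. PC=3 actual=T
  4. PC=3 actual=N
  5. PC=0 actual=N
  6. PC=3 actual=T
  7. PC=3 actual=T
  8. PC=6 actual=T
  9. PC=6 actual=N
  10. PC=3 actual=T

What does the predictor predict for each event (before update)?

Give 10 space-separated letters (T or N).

Ev 1: PC=0 idx=0 pred=N actual=T -> ctr[0]=1
Ev 2: PC=0 idx=0 pred=N actual=N -> ctr[0]=0
Ev 3: PC=3 idx=3 pred=N actual=T -> ctr[3]=1
Ev 4: PC=3 idx=3 pred=N actual=N -> ctr[3]=0
Ev 5: PC=0 idx=0 pred=N actual=N -> ctr[0]=0
Ev 6: PC=3 idx=3 pred=N actual=T -> ctr[3]=1
Ev 7: PC=3 idx=3 pred=N actual=T -> ctr[3]=2
Ev 8: PC=6 idx=2 pred=N actual=T -> ctr[2]=1
Ev 9: PC=6 idx=2 pred=N actual=N -> ctr[2]=0
Ev 10: PC=3 idx=3 pred=T actual=T -> ctr[3]=3

Answer: N N N N N N N N N T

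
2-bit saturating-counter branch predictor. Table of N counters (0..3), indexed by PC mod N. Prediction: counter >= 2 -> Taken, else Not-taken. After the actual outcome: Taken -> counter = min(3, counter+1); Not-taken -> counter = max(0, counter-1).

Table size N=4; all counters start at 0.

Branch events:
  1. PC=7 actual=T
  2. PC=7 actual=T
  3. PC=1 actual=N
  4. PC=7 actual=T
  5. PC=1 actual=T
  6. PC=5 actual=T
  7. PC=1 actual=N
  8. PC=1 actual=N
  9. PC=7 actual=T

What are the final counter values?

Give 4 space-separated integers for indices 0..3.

Ev 1: PC=7 idx=3 pred=N actual=T -> ctr[3]=1
Ev 2: PC=7 idx=3 pred=N actual=T -> ctr[3]=2
Ev 3: PC=1 idx=1 pred=N actual=N -> ctr[1]=0
Ev 4: PC=7 idx=3 pred=T actual=T -> ctr[3]=3
Ev 5: PC=1 idx=1 pred=N actual=T -> ctr[1]=1
Ev 6: PC=5 idx=1 pred=N actual=T -> ctr[1]=2
Ev 7: PC=1 idx=1 pred=T actual=N -> ctr[1]=1
Ev 8: PC=1 idx=1 pred=N actual=N -> ctr[1]=0
Ev 9: PC=7 idx=3 pred=T actual=T -> ctr[3]=3

Answer: 0 0 0 3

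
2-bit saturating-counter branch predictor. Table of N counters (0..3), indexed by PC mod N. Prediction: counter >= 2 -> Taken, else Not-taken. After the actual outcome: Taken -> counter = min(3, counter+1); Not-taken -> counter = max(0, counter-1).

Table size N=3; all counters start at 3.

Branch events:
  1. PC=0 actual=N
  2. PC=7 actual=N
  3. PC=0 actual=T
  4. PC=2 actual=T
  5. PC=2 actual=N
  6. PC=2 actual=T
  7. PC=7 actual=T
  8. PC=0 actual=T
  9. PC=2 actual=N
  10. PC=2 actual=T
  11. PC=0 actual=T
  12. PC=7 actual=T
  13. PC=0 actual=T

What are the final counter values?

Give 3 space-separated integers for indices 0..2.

Ev 1: PC=0 idx=0 pred=T actual=N -> ctr[0]=2
Ev 2: PC=7 idx=1 pred=T actual=N -> ctr[1]=2
Ev 3: PC=0 idx=0 pred=T actual=T -> ctr[0]=3
Ev 4: PC=2 idx=2 pred=T actual=T -> ctr[2]=3
Ev 5: PC=2 idx=2 pred=T actual=N -> ctr[2]=2
Ev 6: PC=2 idx=2 pred=T actual=T -> ctr[2]=3
Ev 7: PC=7 idx=1 pred=T actual=T -> ctr[1]=3
Ev 8: PC=0 idx=0 pred=T actual=T -> ctr[0]=3
Ev 9: PC=2 idx=2 pred=T actual=N -> ctr[2]=2
Ev 10: PC=2 idx=2 pred=T actual=T -> ctr[2]=3
Ev 11: PC=0 idx=0 pred=T actual=T -> ctr[0]=3
Ev 12: PC=7 idx=1 pred=T actual=T -> ctr[1]=3
Ev 13: PC=0 idx=0 pred=T actual=T -> ctr[0]=3

Answer: 3 3 3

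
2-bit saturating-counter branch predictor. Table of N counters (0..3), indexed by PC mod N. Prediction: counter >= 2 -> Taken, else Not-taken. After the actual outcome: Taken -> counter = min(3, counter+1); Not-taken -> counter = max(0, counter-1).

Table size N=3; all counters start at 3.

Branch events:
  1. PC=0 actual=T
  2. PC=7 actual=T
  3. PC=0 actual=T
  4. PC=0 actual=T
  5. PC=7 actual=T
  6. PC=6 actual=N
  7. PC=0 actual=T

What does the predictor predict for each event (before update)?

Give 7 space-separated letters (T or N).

Answer: T T T T T T T

Derivation:
Ev 1: PC=0 idx=0 pred=T actual=T -> ctr[0]=3
Ev 2: PC=7 idx=1 pred=T actual=T -> ctr[1]=3
Ev 3: PC=0 idx=0 pred=T actual=T -> ctr[0]=3
Ev 4: PC=0 idx=0 pred=T actual=T -> ctr[0]=3
Ev 5: PC=7 idx=1 pred=T actual=T -> ctr[1]=3
Ev 6: PC=6 idx=0 pred=T actual=N -> ctr[0]=2
Ev 7: PC=0 idx=0 pred=T actual=T -> ctr[0]=3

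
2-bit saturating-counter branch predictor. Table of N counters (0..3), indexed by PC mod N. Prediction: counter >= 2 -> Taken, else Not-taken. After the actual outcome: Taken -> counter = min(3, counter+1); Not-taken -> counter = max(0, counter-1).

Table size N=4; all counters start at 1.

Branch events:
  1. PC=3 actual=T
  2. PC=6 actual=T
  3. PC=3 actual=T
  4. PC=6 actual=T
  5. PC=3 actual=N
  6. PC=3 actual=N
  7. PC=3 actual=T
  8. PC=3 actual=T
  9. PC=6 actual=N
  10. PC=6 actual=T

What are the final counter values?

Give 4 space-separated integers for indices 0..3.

Ev 1: PC=3 idx=3 pred=N actual=T -> ctr[3]=2
Ev 2: PC=6 idx=2 pred=N actual=T -> ctr[2]=2
Ev 3: PC=3 idx=3 pred=T actual=T -> ctr[3]=3
Ev 4: PC=6 idx=2 pred=T actual=T -> ctr[2]=3
Ev 5: PC=3 idx=3 pred=T actual=N -> ctr[3]=2
Ev 6: PC=3 idx=3 pred=T actual=N -> ctr[3]=1
Ev 7: PC=3 idx=3 pred=N actual=T -> ctr[3]=2
Ev 8: PC=3 idx=3 pred=T actual=T -> ctr[3]=3
Ev 9: PC=6 idx=2 pred=T actual=N -> ctr[2]=2
Ev 10: PC=6 idx=2 pred=T actual=T -> ctr[2]=3

Answer: 1 1 3 3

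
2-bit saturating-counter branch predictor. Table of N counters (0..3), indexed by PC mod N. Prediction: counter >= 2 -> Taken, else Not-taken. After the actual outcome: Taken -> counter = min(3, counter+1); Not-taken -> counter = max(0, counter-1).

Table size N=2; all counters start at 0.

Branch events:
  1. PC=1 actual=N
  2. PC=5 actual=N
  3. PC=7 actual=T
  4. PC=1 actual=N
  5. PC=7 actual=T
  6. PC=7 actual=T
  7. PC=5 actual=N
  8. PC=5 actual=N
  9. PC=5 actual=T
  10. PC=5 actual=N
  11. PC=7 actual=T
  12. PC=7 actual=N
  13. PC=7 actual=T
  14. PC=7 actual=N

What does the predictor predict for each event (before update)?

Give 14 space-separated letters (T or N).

Answer: N N N N N N T N N N N N N N

Derivation:
Ev 1: PC=1 idx=1 pred=N actual=N -> ctr[1]=0
Ev 2: PC=5 idx=1 pred=N actual=N -> ctr[1]=0
Ev 3: PC=7 idx=1 pred=N actual=T -> ctr[1]=1
Ev 4: PC=1 idx=1 pred=N actual=N -> ctr[1]=0
Ev 5: PC=7 idx=1 pred=N actual=T -> ctr[1]=1
Ev 6: PC=7 idx=1 pred=N actual=T -> ctr[1]=2
Ev 7: PC=5 idx=1 pred=T actual=N -> ctr[1]=1
Ev 8: PC=5 idx=1 pred=N actual=N -> ctr[1]=0
Ev 9: PC=5 idx=1 pred=N actual=T -> ctr[1]=1
Ev 10: PC=5 idx=1 pred=N actual=N -> ctr[1]=0
Ev 11: PC=7 idx=1 pred=N actual=T -> ctr[1]=1
Ev 12: PC=7 idx=1 pred=N actual=N -> ctr[1]=0
Ev 13: PC=7 idx=1 pred=N actual=T -> ctr[1]=1
Ev 14: PC=7 idx=1 pred=N actual=N -> ctr[1]=0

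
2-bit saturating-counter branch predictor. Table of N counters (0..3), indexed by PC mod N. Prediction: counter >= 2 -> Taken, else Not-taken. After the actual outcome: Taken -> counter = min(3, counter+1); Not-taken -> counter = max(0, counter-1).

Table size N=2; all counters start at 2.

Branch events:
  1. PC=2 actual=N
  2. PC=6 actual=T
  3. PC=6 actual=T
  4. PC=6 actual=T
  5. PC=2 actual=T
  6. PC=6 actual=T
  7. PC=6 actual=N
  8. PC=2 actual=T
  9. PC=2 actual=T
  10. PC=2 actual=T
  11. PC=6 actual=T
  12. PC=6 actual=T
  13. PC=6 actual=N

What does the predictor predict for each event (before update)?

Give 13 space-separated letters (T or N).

Ev 1: PC=2 idx=0 pred=T actual=N -> ctr[0]=1
Ev 2: PC=6 idx=0 pred=N actual=T -> ctr[0]=2
Ev 3: PC=6 idx=0 pred=T actual=T -> ctr[0]=3
Ev 4: PC=6 idx=0 pred=T actual=T -> ctr[0]=3
Ev 5: PC=2 idx=0 pred=T actual=T -> ctr[0]=3
Ev 6: PC=6 idx=0 pred=T actual=T -> ctr[0]=3
Ev 7: PC=6 idx=0 pred=T actual=N -> ctr[0]=2
Ev 8: PC=2 idx=0 pred=T actual=T -> ctr[0]=3
Ev 9: PC=2 idx=0 pred=T actual=T -> ctr[0]=3
Ev 10: PC=2 idx=0 pred=T actual=T -> ctr[0]=3
Ev 11: PC=6 idx=0 pred=T actual=T -> ctr[0]=3
Ev 12: PC=6 idx=0 pred=T actual=T -> ctr[0]=3
Ev 13: PC=6 idx=0 pred=T actual=N -> ctr[0]=2

Answer: T N T T T T T T T T T T T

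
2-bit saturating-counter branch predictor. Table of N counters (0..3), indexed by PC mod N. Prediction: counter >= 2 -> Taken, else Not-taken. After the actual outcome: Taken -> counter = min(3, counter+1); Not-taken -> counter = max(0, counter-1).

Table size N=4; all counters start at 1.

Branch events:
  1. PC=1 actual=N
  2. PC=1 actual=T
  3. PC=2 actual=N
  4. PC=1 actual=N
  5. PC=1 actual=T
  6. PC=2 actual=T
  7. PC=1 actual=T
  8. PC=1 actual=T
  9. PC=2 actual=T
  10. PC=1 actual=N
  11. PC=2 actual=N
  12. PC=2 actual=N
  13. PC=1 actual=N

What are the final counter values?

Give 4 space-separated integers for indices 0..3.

Answer: 1 1 0 1

Derivation:
Ev 1: PC=1 idx=1 pred=N actual=N -> ctr[1]=0
Ev 2: PC=1 idx=1 pred=N actual=T -> ctr[1]=1
Ev 3: PC=2 idx=2 pred=N actual=N -> ctr[2]=0
Ev 4: PC=1 idx=1 pred=N actual=N -> ctr[1]=0
Ev 5: PC=1 idx=1 pred=N actual=T -> ctr[1]=1
Ev 6: PC=2 idx=2 pred=N actual=T -> ctr[2]=1
Ev 7: PC=1 idx=1 pred=N actual=T -> ctr[1]=2
Ev 8: PC=1 idx=1 pred=T actual=T -> ctr[1]=3
Ev 9: PC=2 idx=2 pred=N actual=T -> ctr[2]=2
Ev 10: PC=1 idx=1 pred=T actual=N -> ctr[1]=2
Ev 11: PC=2 idx=2 pred=T actual=N -> ctr[2]=1
Ev 12: PC=2 idx=2 pred=N actual=N -> ctr[2]=0
Ev 13: PC=1 idx=1 pred=T actual=N -> ctr[1]=1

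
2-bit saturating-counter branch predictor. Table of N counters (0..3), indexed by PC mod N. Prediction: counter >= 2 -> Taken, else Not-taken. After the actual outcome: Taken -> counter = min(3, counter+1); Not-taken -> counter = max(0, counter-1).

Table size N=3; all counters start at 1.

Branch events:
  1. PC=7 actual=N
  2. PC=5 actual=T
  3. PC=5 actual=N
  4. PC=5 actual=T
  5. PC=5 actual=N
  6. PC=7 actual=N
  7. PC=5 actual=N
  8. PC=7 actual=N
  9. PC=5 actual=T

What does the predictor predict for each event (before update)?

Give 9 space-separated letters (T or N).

Ev 1: PC=7 idx=1 pred=N actual=N -> ctr[1]=0
Ev 2: PC=5 idx=2 pred=N actual=T -> ctr[2]=2
Ev 3: PC=5 idx=2 pred=T actual=N -> ctr[2]=1
Ev 4: PC=5 idx=2 pred=N actual=T -> ctr[2]=2
Ev 5: PC=5 idx=2 pred=T actual=N -> ctr[2]=1
Ev 6: PC=7 idx=1 pred=N actual=N -> ctr[1]=0
Ev 7: PC=5 idx=2 pred=N actual=N -> ctr[2]=0
Ev 8: PC=7 idx=1 pred=N actual=N -> ctr[1]=0
Ev 9: PC=5 idx=2 pred=N actual=T -> ctr[2]=1

Answer: N N T N T N N N N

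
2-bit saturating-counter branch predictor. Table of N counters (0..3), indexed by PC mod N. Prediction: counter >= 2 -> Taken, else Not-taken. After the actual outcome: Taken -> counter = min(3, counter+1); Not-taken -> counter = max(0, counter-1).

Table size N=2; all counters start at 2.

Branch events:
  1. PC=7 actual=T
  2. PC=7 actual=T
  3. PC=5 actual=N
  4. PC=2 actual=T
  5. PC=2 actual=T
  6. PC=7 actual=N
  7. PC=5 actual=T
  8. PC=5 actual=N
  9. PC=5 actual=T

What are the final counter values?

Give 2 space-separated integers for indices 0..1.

Ev 1: PC=7 idx=1 pred=T actual=T -> ctr[1]=3
Ev 2: PC=7 idx=1 pred=T actual=T -> ctr[1]=3
Ev 3: PC=5 idx=1 pred=T actual=N -> ctr[1]=2
Ev 4: PC=2 idx=0 pred=T actual=T -> ctr[0]=3
Ev 5: PC=2 idx=0 pred=T actual=T -> ctr[0]=3
Ev 6: PC=7 idx=1 pred=T actual=N -> ctr[1]=1
Ev 7: PC=5 idx=1 pred=N actual=T -> ctr[1]=2
Ev 8: PC=5 idx=1 pred=T actual=N -> ctr[1]=1
Ev 9: PC=5 idx=1 pred=N actual=T -> ctr[1]=2

Answer: 3 2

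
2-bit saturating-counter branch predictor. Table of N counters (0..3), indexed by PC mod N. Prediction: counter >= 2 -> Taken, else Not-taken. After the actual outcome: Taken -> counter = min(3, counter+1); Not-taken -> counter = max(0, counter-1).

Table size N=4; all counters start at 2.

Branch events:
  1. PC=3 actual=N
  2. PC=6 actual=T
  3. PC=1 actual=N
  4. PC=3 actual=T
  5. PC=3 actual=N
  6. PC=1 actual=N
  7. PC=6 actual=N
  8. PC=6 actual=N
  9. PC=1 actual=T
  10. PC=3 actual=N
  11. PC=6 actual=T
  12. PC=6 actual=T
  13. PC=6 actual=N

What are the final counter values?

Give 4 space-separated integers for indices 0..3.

Answer: 2 1 2 0

Derivation:
Ev 1: PC=3 idx=3 pred=T actual=N -> ctr[3]=1
Ev 2: PC=6 idx=2 pred=T actual=T -> ctr[2]=3
Ev 3: PC=1 idx=1 pred=T actual=N -> ctr[1]=1
Ev 4: PC=3 idx=3 pred=N actual=T -> ctr[3]=2
Ev 5: PC=3 idx=3 pred=T actual=N -> ctr[3]=1
Ev 6: PC=1 idx=1 pred=N actual=N -> ctr[1]=0
Ev 7: PC=6 idx=2 pred=T actual=N -> ctr[2]=2
Ev 8: PC=6 idx=2 pred=T actual=N -> ctr[2]=1
Ev 9: PC=1 idx=1 pred=N actual=T -> ctr[1]=1
Ev 10: PC=3 idx=3 pred=N actual=N -> ctr[3]=0
Ev 11: PC=6 idx=2 pred=N actual=T -> ctr[2]=2
Ev 12: PC=6 idx=2 pred=T actual=T -> ctr[2]=3
Ev 13: PC=6 idx=2 pred=T actual=N -> ctr[2]=2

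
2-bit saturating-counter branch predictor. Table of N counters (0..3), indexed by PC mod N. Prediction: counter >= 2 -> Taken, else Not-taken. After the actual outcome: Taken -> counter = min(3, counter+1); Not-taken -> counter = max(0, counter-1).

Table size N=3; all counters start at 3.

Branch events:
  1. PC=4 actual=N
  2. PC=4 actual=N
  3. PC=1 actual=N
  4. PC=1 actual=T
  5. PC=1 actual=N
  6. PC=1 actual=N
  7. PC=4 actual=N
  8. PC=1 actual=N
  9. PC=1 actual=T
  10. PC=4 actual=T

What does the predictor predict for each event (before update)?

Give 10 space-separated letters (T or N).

Ev 1: PC=4 idx=1 pred=T actual=N -> ctr[1]=2
Ev 2: PC=4 idx=1 pred=T actual=N -> ctr[1]=1
Ev 3: PC=1 idx=1 pred=N actual=N -> ctr[1]=0
Ev 4: PC=1 idx=1 pred=N actual=T -> ctr[1]=1
Ev 5: PC=1 idx=1 pred=N actual=N -> ctr[1]=0
Ev 6: PC=1 idx=1 pred=N actual=N -> ctr[1]=0
Ev 7: PC=4 idx=1 pred=N actual=N -> ctr[1]=0
Ev 8: PC=1 idx=1 pred=N actual=N -> ctr[1]=0
Ev 9: PC=1 idx=1 pred=N actual=T -> ctr[1]=1
Ev 10: PC=4 idx=1 pred=N actual=T -> ctr[1]=2

Answer: T T N N N N N N N N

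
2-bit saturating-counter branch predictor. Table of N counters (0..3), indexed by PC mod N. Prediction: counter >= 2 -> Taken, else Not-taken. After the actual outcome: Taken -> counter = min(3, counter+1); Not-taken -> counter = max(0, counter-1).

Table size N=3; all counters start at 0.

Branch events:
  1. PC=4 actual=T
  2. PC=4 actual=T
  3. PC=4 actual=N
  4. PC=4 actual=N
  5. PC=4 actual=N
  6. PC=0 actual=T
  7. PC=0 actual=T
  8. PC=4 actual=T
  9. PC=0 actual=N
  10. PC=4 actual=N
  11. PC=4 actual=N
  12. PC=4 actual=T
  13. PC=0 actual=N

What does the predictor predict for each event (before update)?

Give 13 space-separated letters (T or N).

Answer: N N T N N N N N T N N N N

Derivation:
Ev 1: PC=4 idx=1 pred=N actual=T -> ctr[1]=1
Ev 2: PC=4 idx=1 pred=N actual=T -> ctr[1]=2
Ev 3: PC=4 idx=1 pred=T actual=N -> ctr[1]=1
Ev 4: PC=4 idx=1 pred=N actual=N -> ctr[1]=0
Ev 5: PC=4 idx=1 pred=N actual=N -> ctr[1]=0
Ev 6: PC=0 idx=0 pred=N actual=T -> ctr[0]=1
Ev 7: PC=0 idx=0 pred=N actual=T -> ctr[0]=2
Ev 8: PC=4 idx=1 pred=N actual=T -> ctr[1]=1
Ev 9: PC=0 idx=0 pred=T actual=N -> ctr[0]=1
Ev 10: PC=4 idx=1 pred=N actual=N -> ctr[1]=0
Ev 11: PC=4 idx=1 pred=N actual=N -> ctr[1]=0
Ev 12: PC=4 idx=1 pred=N actual=T -> ctr[1]=1
Ev 13: PC=0 idx=0 pred=N actual=N -> ctr[0]=0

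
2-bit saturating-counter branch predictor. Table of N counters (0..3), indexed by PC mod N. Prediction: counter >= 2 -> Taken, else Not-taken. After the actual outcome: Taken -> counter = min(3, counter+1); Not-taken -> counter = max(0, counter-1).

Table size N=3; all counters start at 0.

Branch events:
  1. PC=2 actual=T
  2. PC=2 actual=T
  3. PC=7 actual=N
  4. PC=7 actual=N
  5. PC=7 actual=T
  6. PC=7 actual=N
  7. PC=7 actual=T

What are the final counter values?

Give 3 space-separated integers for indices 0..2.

Answer: 0 1 2

Derivation:
Ev 1: PC=2 idx=2 pred=N actual=T -> ctr[2]=1
Ev 2: PC=2 idx=2 pred=N actual=T -> ctr[2]=2
Ev 3: PC=7 idx=1 pred=N actual=N -> ctr[1]=0
Ev 4: PC=7 idx=1 pred=N actual=N -> ctr[1]=0
Ev 5: PC=7 idx=1 pred=N actual=T -> ctr[1]=1
Ev 6: PC=7 idx=1 pred=N actual=N -> ctr[1]=0
Ev 7: PC=7 idx=1 pred=N actual=T -> ctr[1]=1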